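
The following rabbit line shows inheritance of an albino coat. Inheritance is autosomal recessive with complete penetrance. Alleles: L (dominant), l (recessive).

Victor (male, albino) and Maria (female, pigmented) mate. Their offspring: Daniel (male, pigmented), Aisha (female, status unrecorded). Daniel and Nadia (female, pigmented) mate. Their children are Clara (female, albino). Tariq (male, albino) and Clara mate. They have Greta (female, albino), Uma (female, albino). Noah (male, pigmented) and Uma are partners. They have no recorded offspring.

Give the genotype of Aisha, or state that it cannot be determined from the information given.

Aisha's phenotype is unrecorded, and no parent or child forces a single allele at both positions; consistent genotype assignments exist with Aisha as Ll or ll.

cannot be determined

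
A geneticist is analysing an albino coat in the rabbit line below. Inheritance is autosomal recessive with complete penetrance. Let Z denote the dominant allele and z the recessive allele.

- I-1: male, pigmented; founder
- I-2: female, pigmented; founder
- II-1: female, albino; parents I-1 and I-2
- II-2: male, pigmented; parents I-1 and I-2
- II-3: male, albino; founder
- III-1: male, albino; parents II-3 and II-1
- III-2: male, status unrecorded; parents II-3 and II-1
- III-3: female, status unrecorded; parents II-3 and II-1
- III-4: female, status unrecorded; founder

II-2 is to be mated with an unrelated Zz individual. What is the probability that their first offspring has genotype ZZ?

I-1 is pigmented so carries Z and passed z to II-1 (zz), so I-1 is Zz.
I-2 is pigmented so carries Z and passed z to II-1 (zz), so I-2 is Zz.
II-2 is a pigmented offspring of I-1 (Zz) × I-2 (Zz), whose cross gives 1/4 ZZ : 1/2 Zz : 1/4 zz; conditioning on being pigmented, II-2 is ZZ with probability 1/3, Zz with probability 2/3.
Summing over parental genotype combinations, P(offspring has genotype ZZ) = 1/3·1/2 + 2/3·1/4 = 1/3.

1/3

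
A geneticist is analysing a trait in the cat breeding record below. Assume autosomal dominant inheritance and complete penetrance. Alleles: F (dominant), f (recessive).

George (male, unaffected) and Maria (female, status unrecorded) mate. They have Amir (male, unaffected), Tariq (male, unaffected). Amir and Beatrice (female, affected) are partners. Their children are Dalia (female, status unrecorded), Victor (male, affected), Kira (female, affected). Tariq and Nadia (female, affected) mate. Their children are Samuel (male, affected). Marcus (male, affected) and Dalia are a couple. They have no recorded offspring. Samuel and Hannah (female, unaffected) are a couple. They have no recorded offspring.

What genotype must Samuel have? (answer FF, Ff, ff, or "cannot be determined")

Ff

From phenotype alone, Samuel is FF or Ff.
Samuel is affected so carries F and received f from Tariq (ff), so Samuel is Ff.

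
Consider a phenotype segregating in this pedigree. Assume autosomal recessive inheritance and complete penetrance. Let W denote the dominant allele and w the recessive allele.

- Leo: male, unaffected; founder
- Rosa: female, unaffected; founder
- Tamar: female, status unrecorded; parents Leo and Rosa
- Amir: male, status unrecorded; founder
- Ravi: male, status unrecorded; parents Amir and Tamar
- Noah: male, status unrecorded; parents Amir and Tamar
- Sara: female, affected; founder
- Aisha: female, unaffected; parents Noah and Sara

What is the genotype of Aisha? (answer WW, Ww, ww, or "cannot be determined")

Ww

From phenotype alone, Aisha is WW or Ww.
Aisha is unaffected so carries W and received w from Sara (ww), so Aisha is Ww.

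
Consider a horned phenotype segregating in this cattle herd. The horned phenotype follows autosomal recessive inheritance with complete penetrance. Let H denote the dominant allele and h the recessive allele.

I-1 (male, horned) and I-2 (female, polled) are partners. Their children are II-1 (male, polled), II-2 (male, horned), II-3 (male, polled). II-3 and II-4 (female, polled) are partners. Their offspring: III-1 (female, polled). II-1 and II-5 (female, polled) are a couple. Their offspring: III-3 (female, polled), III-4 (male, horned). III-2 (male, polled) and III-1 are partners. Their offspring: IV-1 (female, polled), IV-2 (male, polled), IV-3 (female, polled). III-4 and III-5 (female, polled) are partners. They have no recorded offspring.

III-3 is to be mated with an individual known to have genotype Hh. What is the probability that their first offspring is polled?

II-1 is polled so carries H and received h from I-1 (hh), so II-1 is Hh.
II-5 is polled so carries H and passed h to III-4 (hh), so II-5 is Hh.
III-3 is a polled offspring of II-1 (Hh) × II-5 (Hh), whose cross gives 1/4 HH : 1/2 Hh : 1/4 hh; conditioning on being polled, III-3 is HH with probability 1/3, Hh with probability 2/3.
Summing over parental genotype combinations, P(offspring is polled) = 1/3·1 + 2/3·3/4 = 5/6.

5/6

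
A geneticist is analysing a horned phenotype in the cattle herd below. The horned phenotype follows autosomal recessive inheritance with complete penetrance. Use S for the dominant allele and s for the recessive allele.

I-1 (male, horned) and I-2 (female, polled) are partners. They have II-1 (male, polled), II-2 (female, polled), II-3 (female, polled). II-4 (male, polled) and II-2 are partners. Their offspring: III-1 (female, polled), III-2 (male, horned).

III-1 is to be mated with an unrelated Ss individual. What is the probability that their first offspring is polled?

II-4 is polled so carries S and passed s to III-2 (ss), so II-4 is Ss.
II-2 is polled so carries S and received s from I-1 (ss), so II-2 is Ss.
III-1 is a polled offspring of II-4 (Ss) × II-2 (Ss), whose cross gives 1/4 SS : 1/2 Ss : 1/4 ss; conditioning on being polled, III-1 is SS with probability 1/3, Ss with probability 2/3.
Summing over parental genotype combinations, P(offspring is polled) = 1/3·1 + 2/3·3/4 = 5/6.

5/6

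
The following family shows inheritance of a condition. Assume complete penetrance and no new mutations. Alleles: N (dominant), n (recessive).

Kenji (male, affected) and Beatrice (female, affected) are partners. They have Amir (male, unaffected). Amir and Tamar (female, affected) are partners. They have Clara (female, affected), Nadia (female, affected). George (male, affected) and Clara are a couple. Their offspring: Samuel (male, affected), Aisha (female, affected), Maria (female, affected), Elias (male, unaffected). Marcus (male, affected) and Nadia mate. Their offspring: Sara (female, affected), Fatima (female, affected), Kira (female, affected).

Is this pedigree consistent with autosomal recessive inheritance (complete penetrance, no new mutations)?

Under autosomal recessive, Amir (unaffected, male) cannot arise from Kenji (affected) × Beatrice (affected).

No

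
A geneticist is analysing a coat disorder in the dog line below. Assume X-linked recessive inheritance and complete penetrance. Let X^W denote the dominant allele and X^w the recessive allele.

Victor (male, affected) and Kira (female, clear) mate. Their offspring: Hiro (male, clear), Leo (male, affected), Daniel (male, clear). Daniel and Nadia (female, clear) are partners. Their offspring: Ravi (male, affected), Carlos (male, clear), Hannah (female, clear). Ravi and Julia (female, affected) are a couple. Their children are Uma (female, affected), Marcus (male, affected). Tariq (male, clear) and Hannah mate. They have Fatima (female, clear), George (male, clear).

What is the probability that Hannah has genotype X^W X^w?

1/3

Daniel is clear, so Daniel is X^W Y.
Nadia is clear so carries W and passed w to Ravi (X^w Y), so Nadia is X^W X^w.
Their cross gives offspring ratios 1/2 X^W X^W : 1/2 X^W X^w. Conditioning on Hannah being clear, P(X^W X^w) = 1/2 / 1 = 1/2 before taking Hannah's own offspring into account.
Tariq is clear, so Tariq is X^W Y.
Now use Hannah's offspring. Probability of each recorded status — clear son George: 1/2 if Hannah is X^W X^w, 1 if X^W X^W. (Fatima: equally likely either way, so uninformative.)
Bayes: P(X^W X^w) = 1/2·1/2 / (1/2·1/2 + 1/2·1) = 1/3.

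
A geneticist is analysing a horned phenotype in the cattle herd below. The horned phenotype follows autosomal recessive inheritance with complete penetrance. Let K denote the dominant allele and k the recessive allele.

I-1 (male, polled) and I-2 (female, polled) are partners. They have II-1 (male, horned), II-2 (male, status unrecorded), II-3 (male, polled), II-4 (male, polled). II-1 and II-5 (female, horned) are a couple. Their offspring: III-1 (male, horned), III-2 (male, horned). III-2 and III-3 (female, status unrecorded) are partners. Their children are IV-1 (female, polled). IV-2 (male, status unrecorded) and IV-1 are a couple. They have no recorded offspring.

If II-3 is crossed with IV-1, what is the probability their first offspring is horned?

I-1 is polled so carries K and passed k to II-1 (kk), so I-1 is Kk.
I-2 is polled so carries K and passed k to II-1 (kk), so I-2 is Kk.
II-3 is a polled offspring of I-1 (Kk) × I-2 (Kk), whose cross gives 1/4 KK : 1/2 Kk : 1/4 kk; conditioning on being polled, II-3 is KK with probability 1/3, Kk with probability 2/3.
IV-1 is polled so carries K and received k from III-2 (kk), so IV-1 is Kk.
Summing over parental genotype combinations, P(offspring is horned) = 2/3·1/4 = 1/6.

1/6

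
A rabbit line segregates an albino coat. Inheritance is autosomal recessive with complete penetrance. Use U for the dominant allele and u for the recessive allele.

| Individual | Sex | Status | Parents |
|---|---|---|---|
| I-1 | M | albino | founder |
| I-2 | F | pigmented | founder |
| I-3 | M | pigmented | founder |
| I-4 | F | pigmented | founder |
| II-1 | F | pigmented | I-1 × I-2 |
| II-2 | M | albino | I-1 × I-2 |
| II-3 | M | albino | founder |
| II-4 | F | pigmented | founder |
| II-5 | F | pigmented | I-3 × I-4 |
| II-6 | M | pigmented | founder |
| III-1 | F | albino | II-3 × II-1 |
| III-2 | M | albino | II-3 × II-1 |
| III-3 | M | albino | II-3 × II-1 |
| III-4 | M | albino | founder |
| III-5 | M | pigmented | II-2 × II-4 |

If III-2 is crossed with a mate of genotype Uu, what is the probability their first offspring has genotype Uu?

III-2 is albino, so III-2 is uu.
The cross gives 1/2 Uu : 1/2 uu, so P(offspring has genotype Uu) = 1/2.

1/2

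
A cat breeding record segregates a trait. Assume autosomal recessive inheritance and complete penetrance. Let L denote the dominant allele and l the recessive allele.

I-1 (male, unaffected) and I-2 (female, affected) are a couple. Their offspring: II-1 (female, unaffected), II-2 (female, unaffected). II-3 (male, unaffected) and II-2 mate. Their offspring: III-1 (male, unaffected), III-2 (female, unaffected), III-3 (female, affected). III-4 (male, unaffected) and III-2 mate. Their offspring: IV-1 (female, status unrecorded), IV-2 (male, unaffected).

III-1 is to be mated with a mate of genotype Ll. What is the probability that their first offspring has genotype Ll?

II-3 is unaffected so carries L and passed l to III-3 (ll), so II-3 is Ll.
II-2 is unaffected so carries L and received l from I-2 (ll), so II-2 is Ll.
III-1 is an unaffected offspring of II-3 (Ll) × II-2 (Ll), whose cross gives 1/4 LL : 1/2 Ll : 1/4 ll; conditioning on being unaffected, III-1 is LL with probability 1/3, Ll with probability 2/3.
Summing over parental genotype combinations, P(offspring has genotype Ll) = 1/3·1/2 + 2/3·1/2 = 1/2.

1/2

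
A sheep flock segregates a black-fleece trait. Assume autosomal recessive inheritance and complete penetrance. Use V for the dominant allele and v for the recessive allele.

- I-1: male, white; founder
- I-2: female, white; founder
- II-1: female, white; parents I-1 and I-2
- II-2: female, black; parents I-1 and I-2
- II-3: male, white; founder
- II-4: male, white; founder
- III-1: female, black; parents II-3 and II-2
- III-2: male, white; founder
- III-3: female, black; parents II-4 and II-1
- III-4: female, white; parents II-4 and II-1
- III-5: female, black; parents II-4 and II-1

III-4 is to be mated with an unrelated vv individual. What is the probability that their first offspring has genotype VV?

0

II-4 is white so carries V and passed v to III-3 (vv), so II-4 is Vv.
II-1 is white so carries V and passed v to III-3 (vv), so II-1 is Vv.
III-4 is a white offspring of II-4 (Vv) × II-1 (Vv), whose cross gives 1/4 VV : 1/2 Vv : 1/4 vv; conditioning on being white, III-4 is VV with probability 1/3, Vv with probability 2/3.
Summing over parental genotype combinations, P(offspring has genotype VV) = 0 = 0.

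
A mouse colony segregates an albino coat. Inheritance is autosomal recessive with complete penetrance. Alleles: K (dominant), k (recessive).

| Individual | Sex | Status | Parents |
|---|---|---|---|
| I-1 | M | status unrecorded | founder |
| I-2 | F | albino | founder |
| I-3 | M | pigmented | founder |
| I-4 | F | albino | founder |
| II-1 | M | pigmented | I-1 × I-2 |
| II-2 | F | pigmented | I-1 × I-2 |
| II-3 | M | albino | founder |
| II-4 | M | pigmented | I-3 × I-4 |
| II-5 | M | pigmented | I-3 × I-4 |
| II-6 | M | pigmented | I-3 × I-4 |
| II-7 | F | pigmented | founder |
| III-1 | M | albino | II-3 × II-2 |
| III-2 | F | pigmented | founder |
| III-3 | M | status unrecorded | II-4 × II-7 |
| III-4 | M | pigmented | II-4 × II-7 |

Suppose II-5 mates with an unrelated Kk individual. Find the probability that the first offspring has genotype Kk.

1/2

II-5 is pigmented so carries K and received k from I-4 (kk), so II-5 is Kk.
The cross gives 1/4 KK : 1/2 Kk : 1/4 kk, so P(offspring has genotype Kk) = 1/2.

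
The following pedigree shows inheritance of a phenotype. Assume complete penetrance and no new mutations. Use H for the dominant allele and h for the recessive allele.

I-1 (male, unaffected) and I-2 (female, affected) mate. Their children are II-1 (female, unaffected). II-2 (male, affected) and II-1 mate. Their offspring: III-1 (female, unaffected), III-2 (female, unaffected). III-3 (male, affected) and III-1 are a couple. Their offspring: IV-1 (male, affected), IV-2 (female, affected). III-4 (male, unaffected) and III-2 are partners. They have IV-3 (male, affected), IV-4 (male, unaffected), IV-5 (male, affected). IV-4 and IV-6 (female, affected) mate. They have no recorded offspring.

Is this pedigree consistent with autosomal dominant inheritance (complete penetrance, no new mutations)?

No

Under autosomal dominant, IV-3 (affected, male) cannot arise from III-4 (unaffected) × III-2 (unaffected).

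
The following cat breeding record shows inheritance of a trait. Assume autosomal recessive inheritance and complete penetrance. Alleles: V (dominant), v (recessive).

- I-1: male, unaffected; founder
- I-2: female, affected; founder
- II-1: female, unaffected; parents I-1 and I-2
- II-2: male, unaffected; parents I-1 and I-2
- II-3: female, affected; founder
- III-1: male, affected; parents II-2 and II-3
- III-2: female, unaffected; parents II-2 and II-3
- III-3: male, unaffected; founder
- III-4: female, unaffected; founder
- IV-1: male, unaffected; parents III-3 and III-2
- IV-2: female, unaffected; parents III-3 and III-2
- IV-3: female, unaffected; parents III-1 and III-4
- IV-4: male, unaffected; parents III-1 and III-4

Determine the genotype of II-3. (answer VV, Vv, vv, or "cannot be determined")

vv

II-3 is affected, so II-3 is vv.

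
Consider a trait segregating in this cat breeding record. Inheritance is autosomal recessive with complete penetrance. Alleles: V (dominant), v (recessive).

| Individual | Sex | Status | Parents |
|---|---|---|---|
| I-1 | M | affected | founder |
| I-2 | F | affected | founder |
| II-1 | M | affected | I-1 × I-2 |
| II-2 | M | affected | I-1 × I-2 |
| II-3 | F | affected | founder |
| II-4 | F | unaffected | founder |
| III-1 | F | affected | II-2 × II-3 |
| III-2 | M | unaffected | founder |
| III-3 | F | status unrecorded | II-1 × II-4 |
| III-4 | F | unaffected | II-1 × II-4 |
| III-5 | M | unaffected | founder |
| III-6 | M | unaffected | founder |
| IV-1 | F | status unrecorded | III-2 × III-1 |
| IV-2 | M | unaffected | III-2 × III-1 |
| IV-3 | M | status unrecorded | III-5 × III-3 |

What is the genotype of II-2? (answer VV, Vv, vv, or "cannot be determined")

vv

II-2 is affected, so II-2 is vv.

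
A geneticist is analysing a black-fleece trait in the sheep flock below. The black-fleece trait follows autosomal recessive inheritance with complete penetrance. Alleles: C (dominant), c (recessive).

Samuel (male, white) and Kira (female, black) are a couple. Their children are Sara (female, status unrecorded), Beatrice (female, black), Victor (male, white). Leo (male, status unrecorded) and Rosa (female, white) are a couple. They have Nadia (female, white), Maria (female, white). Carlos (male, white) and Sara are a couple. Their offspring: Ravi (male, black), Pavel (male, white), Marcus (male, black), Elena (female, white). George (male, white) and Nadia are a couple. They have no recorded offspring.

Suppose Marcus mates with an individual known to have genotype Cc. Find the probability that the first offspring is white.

1/2

Marcus is black, so Marcus is cc.
The cross gives 1/2 Cc : 1/2 cc, so P(offspring is white) = 1/2.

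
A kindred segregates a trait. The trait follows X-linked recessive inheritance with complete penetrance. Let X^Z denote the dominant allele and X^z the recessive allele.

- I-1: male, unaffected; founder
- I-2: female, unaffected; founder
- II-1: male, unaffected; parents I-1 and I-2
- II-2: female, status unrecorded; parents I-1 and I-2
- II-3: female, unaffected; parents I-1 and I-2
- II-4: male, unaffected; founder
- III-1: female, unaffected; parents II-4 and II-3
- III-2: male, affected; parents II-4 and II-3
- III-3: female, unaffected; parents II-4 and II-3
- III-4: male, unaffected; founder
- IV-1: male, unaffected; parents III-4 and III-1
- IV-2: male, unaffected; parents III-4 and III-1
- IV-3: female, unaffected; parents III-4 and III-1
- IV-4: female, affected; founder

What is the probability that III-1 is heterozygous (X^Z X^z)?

1/5

II-4 is unaffected, so II-4 is X^Z Y.
II-3 is unaffected so carries Z and passed z to III-2 (X^z Y), so II-3 is X^Z X^z.
Their cross gives offspring ratios 1/2 X^Z X^Z : 1/2 X^Z X^z. Conditioning on III-1 being unaffected, P(X^Z X^z) = 1/2 / 1 = 1/2 before taking III-1's own offspring into account.
III-4 is unaffected, so III-4 is X^Z Y.
Now use III-1's offspring. Probability of each recorded status — unaffected son IV-1: 1/2 if III-1 is X^Z X^z, 1 if X^Z X^Z; unaffected son IV-2: 1/2 if III-1 is X^Z X^z, 1 if X^Z X^Z. (IV-3: equally likely either way, so uninformative.)
Bayes: P(X^Z X^z) = 1/2·1/4 / (1/2·1/4 + 1/2·1) = 1/5.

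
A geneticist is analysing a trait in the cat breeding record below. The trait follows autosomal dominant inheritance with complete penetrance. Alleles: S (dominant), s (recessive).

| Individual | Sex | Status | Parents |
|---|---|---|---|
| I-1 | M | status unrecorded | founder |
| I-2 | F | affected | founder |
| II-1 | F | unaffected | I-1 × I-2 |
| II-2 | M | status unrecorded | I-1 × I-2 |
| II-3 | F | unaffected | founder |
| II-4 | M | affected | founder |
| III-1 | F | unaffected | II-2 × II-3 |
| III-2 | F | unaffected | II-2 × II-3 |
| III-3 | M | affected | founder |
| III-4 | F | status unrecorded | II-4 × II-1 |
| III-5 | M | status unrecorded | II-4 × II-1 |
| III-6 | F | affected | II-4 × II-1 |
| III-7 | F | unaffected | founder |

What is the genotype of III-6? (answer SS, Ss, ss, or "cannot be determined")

From phenotype alone, III-6 is SS or Ss.
III-6 is affected so carries S and received s from II-1 (ss), so III-6 is Ss.

Ss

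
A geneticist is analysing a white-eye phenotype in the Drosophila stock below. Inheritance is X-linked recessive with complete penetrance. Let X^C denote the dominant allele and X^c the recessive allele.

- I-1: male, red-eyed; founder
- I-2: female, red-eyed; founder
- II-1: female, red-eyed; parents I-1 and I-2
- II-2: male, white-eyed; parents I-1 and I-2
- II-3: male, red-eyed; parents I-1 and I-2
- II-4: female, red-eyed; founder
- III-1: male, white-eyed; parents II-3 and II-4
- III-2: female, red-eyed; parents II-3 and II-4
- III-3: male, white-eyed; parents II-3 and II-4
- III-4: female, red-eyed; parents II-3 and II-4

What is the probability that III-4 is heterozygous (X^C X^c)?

1/2

II-3 is red-eyed, so II-3 is X^C Y.
II-4 is red-eyed so carries C and passed c to III-1 (X^c Y), so II-4 is X^C X^c.
Their cross gives offspring ratios 1/2 X^C X^C : 1/2 X^C X^c. Conditioning on III-4 being red-eyed, P(X^C X^c) = 1/2 / 1 = 1/2.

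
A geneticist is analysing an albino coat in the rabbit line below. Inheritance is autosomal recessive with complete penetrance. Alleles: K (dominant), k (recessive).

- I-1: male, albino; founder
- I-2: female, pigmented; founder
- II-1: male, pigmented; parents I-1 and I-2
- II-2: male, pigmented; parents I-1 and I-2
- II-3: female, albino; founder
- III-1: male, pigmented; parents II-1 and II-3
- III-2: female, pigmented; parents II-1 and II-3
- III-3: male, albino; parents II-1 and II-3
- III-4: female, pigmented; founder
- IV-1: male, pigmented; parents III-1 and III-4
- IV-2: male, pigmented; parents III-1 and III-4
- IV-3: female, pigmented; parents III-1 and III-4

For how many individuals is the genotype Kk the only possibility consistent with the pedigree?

4

Obligate heterozygotes: II-1 is pigmented so carries K and received k from I-1 (kk), so II-1 is Kk; II-2 is pigmented so carries K and received k from I-1 (kk), so II-2 is Kk; III-1 is pigmented so carries K and received k from II-3 (kk), so III-1 is Kk; III-2 is pigmented so carries K and received k from II-3 (kk), so III-2 is Kk.
Every other individual is either homozygous by phenotype or has at least one consistent homozygous assignment, so the count is 4.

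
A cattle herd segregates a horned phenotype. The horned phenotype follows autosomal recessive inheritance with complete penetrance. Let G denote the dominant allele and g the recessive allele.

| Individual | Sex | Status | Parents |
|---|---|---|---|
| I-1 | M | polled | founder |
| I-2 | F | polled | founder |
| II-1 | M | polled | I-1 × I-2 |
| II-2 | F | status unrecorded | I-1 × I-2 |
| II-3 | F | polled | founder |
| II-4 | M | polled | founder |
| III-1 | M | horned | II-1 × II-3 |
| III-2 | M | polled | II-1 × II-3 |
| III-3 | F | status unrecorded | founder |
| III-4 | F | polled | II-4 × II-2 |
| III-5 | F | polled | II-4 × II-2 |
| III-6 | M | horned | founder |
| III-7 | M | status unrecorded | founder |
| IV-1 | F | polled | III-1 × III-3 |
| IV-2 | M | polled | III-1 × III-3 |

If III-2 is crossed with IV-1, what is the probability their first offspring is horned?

1/6

II-1 is polled so carries G and passed g to III-1 (gg), so II-1 is Gg.
II-3 is polled so carries G and passed g to III-1 (gg), so II-3 is Gg.
III-2 is a polled offspring of II-1 (Gg) × II-3 (Gg), whose cross gives 1/4 GG : 1/2 Gg : 1/4 gg; conditioning on being polled, III-2 is GG with probability 1/3, Gg with probability 2/3.
IV-1 is polled so carries G and received g from III-1 (gg), so IV-1 is Gg.
Summing over parental genotype combinations, P(offspring is horned) = 2/3·1/4 = 1/6.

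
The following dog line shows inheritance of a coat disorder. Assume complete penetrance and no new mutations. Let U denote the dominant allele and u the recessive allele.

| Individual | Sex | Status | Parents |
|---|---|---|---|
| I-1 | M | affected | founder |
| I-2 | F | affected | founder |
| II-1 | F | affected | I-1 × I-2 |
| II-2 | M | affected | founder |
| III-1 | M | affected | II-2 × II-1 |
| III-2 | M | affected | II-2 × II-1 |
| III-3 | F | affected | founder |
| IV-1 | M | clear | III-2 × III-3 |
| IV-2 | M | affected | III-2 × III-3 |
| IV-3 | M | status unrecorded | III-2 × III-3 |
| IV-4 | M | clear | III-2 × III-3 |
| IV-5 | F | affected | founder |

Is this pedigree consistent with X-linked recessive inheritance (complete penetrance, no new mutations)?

Under X-linked recessive, IV-1 (clear, male) cannot arise from III-2 (affected) × III-3 (affected).

No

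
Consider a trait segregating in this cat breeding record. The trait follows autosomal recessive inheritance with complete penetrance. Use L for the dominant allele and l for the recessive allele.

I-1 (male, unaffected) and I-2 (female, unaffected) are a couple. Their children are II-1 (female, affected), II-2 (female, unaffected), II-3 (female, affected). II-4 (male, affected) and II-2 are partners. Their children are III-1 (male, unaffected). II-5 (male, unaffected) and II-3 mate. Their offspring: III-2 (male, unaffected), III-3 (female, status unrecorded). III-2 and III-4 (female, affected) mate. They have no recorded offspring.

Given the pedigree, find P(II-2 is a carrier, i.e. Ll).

I-1 is unaffected so carries L and passed l to II-1 (ll), so I-1 is Ll.
I-2 is unaffected so carries L and passed l to II-1 (ll), so I-2 is Ll.
Their cross gives offspring ratios 1/4 LL : 1/2 Ll : 1/4 ll. Conditioning on II-2 being unaffected, P(Ll) = 1/2 / 3/4 = 2/3 before taking II-2's own offspring into account.
II-4 is affected, so II-4 is ll.
Now use II-2's offspring. Probability of each recorded status — unaffected son III-1: 1/2 if II-2 is Ll, 1 if LL.
Bayes: P(Ll) = 2/3·1/2 / (2/3·1/2 + 1/3·1) = 1/2.

1/2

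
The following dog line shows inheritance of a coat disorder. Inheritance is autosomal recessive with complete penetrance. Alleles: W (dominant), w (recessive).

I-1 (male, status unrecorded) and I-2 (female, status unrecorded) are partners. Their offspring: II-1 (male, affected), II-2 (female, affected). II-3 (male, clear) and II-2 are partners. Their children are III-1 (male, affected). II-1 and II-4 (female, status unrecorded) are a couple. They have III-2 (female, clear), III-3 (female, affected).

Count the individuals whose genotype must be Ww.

3

Obligate heterozygotes: II-3 is clear so carries W and passed w to III-1 (ww), so II-3 is Ww; II-4 passed W to III-2 (Ww, whose w came from II-1) and passed w to III-3 (ww), so II-4 is Ww; III-2 is clear so carries W and received w from II-1 (ww), so III-2 is Ww.
Every other individual is either homozygous by phenotype or has at least one consistent homozygous assignment, so the count is 3.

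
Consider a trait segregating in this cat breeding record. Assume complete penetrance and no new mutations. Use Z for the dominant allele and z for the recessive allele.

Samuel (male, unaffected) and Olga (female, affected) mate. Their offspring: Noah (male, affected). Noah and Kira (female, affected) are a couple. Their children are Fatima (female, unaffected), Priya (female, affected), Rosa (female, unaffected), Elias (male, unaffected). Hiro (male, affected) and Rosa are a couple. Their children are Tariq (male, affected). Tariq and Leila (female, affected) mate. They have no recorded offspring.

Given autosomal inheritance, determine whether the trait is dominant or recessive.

dominant

Noah and Kira are both affected yet have an unaffected child Fatima. Under a recessive model two affected parents are homozygous and every child would be affected, so the trait cannot be recessive.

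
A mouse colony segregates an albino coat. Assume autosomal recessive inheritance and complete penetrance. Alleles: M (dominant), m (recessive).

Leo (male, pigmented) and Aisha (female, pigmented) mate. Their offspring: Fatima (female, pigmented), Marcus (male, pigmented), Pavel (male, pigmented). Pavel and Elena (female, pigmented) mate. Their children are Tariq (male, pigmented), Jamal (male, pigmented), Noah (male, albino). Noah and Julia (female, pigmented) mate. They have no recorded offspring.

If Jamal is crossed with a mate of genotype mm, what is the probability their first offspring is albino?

Pavel is pigmented so carries M and passed m to Noah (mm), so Pavel is Mm.
Elena is pigmented so carries M and passed m to Noah (mm), so Elena is Mm.
Jamal is a pigmented offspring of Pavel (Mm) × Elena (Mm), whose cross gives 1/4 MM : 1/2 Mm : 1/4 mm; conditioning on being pigmented, Jamal is MM with probability 1/3, Mm with probability 2/3.
Summing over parental genotype combinations, P(offspring is albino) = 2/3·1/2 = 1/3.

1/3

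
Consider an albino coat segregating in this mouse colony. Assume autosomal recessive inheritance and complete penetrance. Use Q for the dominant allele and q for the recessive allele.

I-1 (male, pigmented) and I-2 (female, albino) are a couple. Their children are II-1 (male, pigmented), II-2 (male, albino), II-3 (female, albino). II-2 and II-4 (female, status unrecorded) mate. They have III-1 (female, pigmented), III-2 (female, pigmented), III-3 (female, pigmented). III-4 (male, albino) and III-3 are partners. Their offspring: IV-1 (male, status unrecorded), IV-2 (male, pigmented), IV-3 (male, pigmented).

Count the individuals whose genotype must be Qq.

Obligate heterozygotes: I-1 is pigmented so carries Q and passed q to II-2 (qq), so I-1 is Qq; II-1 is pigmented so carries Q and received q from I-2 (qq), so II-1 is Qq; III-1 is pigmented so carries Q and received q from II-2 (qq), so III-1 is Qq; III-2 is pigmented so carries Q and received q from II-2 (qq), so III-2 is Qq; III-3 is pigmented so carries Q and received q from II-2 (qq), so III-3 is Qq; IV-2 is pigmented so carries Q and received q from III-4 (qq), so IV-2 is Qq; IV-3 is pigmented so carries Q and received q from III-4 (qq), so IV-3 is Qq.
Every other individual is either homozygous by phenotype or has at least one consistent homozygous assignment, so the count is 7.

7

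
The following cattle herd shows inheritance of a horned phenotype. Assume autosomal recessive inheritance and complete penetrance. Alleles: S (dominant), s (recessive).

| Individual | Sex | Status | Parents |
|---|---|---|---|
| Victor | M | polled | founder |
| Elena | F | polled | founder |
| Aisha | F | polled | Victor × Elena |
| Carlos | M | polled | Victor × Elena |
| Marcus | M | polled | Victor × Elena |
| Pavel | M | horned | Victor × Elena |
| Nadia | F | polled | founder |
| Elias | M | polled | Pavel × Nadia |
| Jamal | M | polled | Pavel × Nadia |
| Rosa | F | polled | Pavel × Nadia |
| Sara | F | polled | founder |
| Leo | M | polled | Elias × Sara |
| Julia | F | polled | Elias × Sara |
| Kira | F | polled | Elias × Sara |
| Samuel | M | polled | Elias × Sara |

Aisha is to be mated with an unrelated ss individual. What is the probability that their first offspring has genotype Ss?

Victor is polled so carries S and passed s to Pavel (ss), so Victor is Ss.
Elena is polled so carries S and passed s to Pavel (ss), so Elena is Ss.
Aisha is a polled offspring of Victor (Ss) × Elena (Ss), whose cross gives 1/4 SS : 1/2 Ss : 1/4 ss; conditioning on being polled, Aisha is SS with probability 1/3, Ss with probability 2/3.
Summing over parental genotype combinations, P(offspring has genotype Ss) = 1/3·1 + 2/3·1/2 = 2/3.

2/3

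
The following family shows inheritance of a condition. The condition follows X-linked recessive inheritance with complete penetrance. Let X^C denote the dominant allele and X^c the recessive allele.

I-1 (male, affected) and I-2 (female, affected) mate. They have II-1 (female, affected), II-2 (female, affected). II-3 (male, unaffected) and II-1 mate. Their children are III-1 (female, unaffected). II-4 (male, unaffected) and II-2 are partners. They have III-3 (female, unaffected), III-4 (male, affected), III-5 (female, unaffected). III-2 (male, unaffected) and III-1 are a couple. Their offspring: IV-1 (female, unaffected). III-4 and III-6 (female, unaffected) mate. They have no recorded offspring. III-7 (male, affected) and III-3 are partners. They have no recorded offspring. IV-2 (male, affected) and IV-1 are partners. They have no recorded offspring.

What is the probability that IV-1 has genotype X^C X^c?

1/2

III-2 is unaffected, so III-2 is X^C Y.
III-1 is unaffected so carries C and received c from II-1 (X^c X^c), so III-1 is X^C X^c.
Their cross gives offspring ratios 1/2 X^C X^C : 1/2 X^C X^c. Conditioning on IV-1 being unaffected, P(X^C X^c) = 1/2 / 1 = 1/2.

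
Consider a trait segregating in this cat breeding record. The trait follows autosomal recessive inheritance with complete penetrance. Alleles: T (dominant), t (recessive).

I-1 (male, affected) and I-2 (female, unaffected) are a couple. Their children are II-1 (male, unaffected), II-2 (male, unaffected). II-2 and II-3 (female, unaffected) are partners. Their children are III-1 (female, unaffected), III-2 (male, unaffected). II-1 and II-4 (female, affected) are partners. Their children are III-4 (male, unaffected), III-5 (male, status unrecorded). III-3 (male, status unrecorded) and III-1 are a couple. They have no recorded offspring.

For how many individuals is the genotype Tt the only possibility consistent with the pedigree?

3

Obligate heterozygotes: II-1 is unaffected so carries T and received t from I-1 (tt), so II-1 is Tt; II-2 is unaffected so carries T and received t from I-1 (tt), so II-2 is Tt; III-4 is unaffected so carries T and received t from II-4 (tt), so III-4 is Tt.
Every other individual is either homozygous by phenotype or has at least one consistent homozygous assignment, so the count is 3.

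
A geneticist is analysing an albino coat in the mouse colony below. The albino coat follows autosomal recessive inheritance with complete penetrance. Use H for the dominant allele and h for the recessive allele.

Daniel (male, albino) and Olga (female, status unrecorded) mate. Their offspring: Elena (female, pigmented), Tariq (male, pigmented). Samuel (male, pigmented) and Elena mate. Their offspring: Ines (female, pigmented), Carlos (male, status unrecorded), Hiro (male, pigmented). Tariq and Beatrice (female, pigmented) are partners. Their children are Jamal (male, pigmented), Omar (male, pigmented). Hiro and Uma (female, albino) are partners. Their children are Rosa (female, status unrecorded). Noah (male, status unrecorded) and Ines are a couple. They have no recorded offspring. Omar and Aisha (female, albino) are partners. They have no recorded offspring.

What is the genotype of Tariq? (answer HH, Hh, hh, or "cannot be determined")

From phenotype alone, Tariq is HH or Hh.
Tariq is pigmented so carries H and received h from Daniel (hh), so Tariq is Hh.

Hh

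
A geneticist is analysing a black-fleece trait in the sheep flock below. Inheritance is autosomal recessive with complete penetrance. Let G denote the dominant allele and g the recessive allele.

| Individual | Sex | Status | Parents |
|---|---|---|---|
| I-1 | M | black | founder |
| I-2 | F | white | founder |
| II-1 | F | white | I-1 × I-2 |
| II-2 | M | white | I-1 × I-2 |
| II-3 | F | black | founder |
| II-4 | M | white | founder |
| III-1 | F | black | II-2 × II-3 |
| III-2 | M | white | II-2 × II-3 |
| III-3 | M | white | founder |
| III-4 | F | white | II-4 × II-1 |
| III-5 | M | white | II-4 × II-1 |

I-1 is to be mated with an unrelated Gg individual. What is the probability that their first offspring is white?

1/2

I-1 is black, so I-1 is gg.
The cross gives 1/2 Gg : 1/2 gg, so P(offspring is white) = 1/2.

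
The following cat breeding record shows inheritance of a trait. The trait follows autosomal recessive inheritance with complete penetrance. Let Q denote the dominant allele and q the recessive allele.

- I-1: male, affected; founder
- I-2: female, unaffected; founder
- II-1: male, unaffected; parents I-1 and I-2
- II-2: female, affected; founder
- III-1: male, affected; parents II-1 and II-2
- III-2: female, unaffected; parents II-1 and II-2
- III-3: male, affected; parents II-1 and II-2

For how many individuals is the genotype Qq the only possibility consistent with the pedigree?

2

Obligate heterozygotes: II-1 is unaffected so carries Q and received q from I-1 (qq), so II-1 is Qq; III-2 is unaffected so carries Q and received q from II-2 (qq), so III-2 is Qq.
Every other individual is either homozygous by phenotype or has at least one consistent homozygous assignment, so the count is 2.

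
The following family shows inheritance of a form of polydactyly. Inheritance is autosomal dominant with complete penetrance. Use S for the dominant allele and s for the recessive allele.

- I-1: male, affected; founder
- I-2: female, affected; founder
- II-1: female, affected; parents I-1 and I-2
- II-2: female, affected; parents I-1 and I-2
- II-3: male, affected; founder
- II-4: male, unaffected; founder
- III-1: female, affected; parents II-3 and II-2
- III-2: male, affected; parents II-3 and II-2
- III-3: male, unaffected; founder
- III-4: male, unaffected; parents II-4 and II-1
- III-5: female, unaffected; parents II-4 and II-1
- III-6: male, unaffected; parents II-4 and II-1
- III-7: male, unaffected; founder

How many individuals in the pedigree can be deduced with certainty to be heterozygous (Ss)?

Obligate heterozygotes: II-1 is affected so carries S and passed s to III-4 (ss), so II-1 is Ss.
Every other individual is either homozygous by phenotype or has at least one consistent homozygous assignment, so the count is 1.

1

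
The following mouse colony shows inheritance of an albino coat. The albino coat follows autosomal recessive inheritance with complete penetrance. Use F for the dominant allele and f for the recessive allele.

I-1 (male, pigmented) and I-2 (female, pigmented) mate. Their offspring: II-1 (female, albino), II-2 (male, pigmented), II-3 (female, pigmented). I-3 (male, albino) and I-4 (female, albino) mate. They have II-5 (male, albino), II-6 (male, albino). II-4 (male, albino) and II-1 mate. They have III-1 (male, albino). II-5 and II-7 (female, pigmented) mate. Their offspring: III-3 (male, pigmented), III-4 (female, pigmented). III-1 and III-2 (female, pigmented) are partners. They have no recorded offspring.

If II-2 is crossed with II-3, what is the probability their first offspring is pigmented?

I-1 is pigmented so carries F and passed f to II-1 (ff), so I-1 is Ff.
I-2 is pigmented so carries F and passed f to II-1 (ff), so I-2 is Ff.
II-2 is a pigmented offspring of I-1 (Ff) × I-2 (Ff), whose cross gives 1/4 FF : 1/2 Ff : 1/4 ff; conditioning on being pigmented, II-2 is FF with probability 1/3, Ff with probability 2/3.
II-3 is a pigmented offspring of I-1 (Ff) × I-2 (Ff), whose cross gives 1/4 FF : 1/2 Ff : 1/4 ff; conditioning on being pigmented, II-3 is FF with probability 1/3, Ff with probability 2/3.
Summing over parental genotype combinations, P(offspring is pigmented) = 1/9·1 + 2/9·1 + 2/9·1 + 4/9·3/4 = 8/9.

8/9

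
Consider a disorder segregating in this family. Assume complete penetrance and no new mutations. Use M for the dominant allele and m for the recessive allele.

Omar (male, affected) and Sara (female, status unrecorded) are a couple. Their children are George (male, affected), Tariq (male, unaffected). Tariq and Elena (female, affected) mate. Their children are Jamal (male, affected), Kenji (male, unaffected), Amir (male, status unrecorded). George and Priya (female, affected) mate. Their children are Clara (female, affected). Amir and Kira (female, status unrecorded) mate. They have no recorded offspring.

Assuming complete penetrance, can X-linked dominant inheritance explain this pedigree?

Yes

A consistent assignment under X-linked dominant exists: Omar X^M Y, Sara X^M X^m, George X^M Y, Tariq X^m Y, Elena X^M X^m, Priya X^M X^M, Jamal X^M Y, Kenji X^m Y, Amir X^M Y, Kira X^M X^M, Clara X^M X^M.
In this assignment every recorded phenotype matches its genotype and every non-founder's genotype is obtainable from its parents' genotypes, so the pedigree is consistent.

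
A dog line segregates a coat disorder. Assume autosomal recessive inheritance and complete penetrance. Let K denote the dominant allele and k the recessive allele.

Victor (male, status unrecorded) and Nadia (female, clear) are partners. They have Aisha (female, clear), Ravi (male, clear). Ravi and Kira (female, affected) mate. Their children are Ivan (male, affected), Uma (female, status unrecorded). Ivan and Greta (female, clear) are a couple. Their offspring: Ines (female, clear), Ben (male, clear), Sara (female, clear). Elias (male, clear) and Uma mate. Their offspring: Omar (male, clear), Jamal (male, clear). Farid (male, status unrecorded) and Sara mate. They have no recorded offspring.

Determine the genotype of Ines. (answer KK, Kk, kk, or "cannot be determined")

From phenotype alone, Ines is KK or Kk.
Ines is clear so carries K and received k from Ivan (kk), so Ines is Kk.

Kk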